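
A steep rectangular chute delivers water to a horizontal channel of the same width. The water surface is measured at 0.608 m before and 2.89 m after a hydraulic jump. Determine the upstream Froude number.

Fr₁ = 3.70

For a rectangular channel the momentum equation gives q² = ½·g·y₁·y₂·(y₁ + y₂) = ½×9.81×0.608×2.89×3.50 = 30.1.
q = √30.1 = 5.49 m²/s.
V₁ = q/y₁ = 9.03 m/s; Fr₁ = V₁/√(g·y₁) = 3.70.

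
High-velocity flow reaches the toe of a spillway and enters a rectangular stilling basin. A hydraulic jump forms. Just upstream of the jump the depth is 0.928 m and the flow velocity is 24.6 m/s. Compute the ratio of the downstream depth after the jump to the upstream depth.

Fr₁ = V₁/√(g·y₁) = 24.6/√(9.81×0.928) = 8.15.
By Bélanger, y₂/y₁ = ½[√(1 + 8Fr₁²) − 1] = ½[√532.8 − 1] = 11.0.

y₂/y₁ = 11.0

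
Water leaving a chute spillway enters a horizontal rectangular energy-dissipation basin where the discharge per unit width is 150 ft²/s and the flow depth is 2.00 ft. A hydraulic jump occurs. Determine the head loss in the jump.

ΔE = 63.4 ft

V₁ = q/y₁ = 150/2.00 = 75.0 ft/s. Fr₁ = V₁/√(g·y₁) = 75.0/√(32.2×2.00) = 9.35.
By Bélanger, y₂/y₁ = ½[√(1 + 8Fr₁²) − 1] = ½[√699.8 − 1] = 12.7.
y₂ = 12.7 × 2.00 = 25.5 ft.
V₂ = q/y₂ = 150/25.5 = 5.89 ft/s. E₁ = y₁ + V₁²/2g = 89.3 ft; E₂ = y₂ + V₂²/2g = 26.0 ft. ΔE = E₁ − E₂ = 63.4 ft.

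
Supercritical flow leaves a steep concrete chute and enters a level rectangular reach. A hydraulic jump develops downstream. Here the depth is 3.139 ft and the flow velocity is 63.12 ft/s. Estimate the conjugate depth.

Fr₁ = V₁/√(g·y₁) = 63.12/√(32.2×3.139) = 6.278.
From the momentum equation for a rectangular channel, y₂/y₁ = ½[√(1 + 8Fr₁²) − 1] = ½[√316.34 − 1] = 8.393.
y₂ = 8.393 × 3.139 = 26.35 ft.

y₂ = 26.35 ft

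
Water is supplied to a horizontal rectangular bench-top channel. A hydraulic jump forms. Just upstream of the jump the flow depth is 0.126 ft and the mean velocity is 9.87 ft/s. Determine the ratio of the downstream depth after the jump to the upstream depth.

Fr₁ = V₁/√(g·y₁) = 9.87/√(32.2×0.126) = 4.90.
Bélanger equation: y₂/y₁ = ½[√(1 + 8Fr₁²) − 1] = ½[√193.1 − 1] = 6.45.

y₂/y₁ = 6.45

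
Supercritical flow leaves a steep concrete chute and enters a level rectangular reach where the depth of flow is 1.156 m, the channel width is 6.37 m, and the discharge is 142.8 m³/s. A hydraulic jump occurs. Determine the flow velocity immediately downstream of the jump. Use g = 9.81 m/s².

q = Q/b = 142.8/6.37 = 22.42 m²/s; V₁ = q/y₁ = 19.39 m/s. Fr₁ = V₁/√(g·y₁) = 5.759.
Conjugate-depth relation: y₂/y₁ = ½[√(1 + 8Fr₁²) − 1] = ½[√266.29 − 1] = 7.659.
y₂ = 7.659 × 1.156 = 8.854 m.
V₂ = q/y₂ = 22.42/8.854 = 2.532 m/s.

V₂ = 2.532 m/s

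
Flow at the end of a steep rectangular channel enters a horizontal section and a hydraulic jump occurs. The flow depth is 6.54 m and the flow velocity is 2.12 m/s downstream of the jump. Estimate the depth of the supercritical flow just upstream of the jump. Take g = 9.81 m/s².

Fr₂ = V₂/√(g·y₂) = 2.12/√(9.81×6.54) = 0.265.
Since the conjugate-depth ratio holds either way, y₁/y₂ = ½[√(1 + 8Fr₂²) − 1] = ½[√1.560 − 1] = 0.125.
y₁ = 0.125 × 6.54 = 0.815 m.

y₁ = 0.815 m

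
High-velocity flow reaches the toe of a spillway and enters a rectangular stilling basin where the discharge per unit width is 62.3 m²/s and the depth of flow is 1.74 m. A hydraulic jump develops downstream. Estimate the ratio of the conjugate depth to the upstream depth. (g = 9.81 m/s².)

y₂/y₁ = 11.8

V₁ = q/y₁ = 62.3/1.74 = 35.8 m/s. Fr₁ = V₁/√(g·y₁) = 35.8/√(9.81×1.74) = 8.67.
Bélanger equation: y₂/y₁ = ½[√(1 + 8Fr₁²) − 1] = ½[√601.8 − 1] = 11.8.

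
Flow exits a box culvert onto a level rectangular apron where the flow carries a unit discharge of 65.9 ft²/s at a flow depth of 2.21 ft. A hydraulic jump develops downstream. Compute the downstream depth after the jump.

V₁ = q/y₁ = 65.9/2.21 = 29.8 ft/s. Fr₁ = V₁/√(g·y₁) = 29.8/√(32.2×2.21) = 3.53.
Conjugate-depth relation: y₂/y₁ = ½[√(1 + 8Fr₁²) − 1] = ½[√101.0 − 1] = 4.52.
y₂ = 4.52 × 2.21 = 10.00 ft.

y₂ = 10.00 ft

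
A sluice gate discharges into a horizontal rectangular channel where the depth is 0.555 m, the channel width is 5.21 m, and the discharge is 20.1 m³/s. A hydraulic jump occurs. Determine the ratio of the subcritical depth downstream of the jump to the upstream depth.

q = Q/b = 20.1/5.21 = 3.86 m²/s; V₁ = q/y₁ = 6.95 m/s. Fr₁ = V₁/√(g·y₁) = 2.98.
Sequent-depth ratio: y₂/y₁ = ½[√(1 + 8Fr₁²) − 1] = ½[√72.00 − 1] = 3.74.

y₂/y₁ = 3.74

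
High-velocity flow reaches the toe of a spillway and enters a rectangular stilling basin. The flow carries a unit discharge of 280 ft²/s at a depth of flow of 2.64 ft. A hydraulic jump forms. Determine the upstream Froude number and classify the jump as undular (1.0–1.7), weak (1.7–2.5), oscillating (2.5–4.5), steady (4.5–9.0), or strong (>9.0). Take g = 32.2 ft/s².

V₁ = q/y₁ = 280/2.64 = 106 ft/s. Fr₁ = V₁/√(g·y₁) = 106/√(32.2×2.64) = 11.5.
Fr₁ = 11.5 lies in the strong range.

Fr₁ = 11.5; strong jump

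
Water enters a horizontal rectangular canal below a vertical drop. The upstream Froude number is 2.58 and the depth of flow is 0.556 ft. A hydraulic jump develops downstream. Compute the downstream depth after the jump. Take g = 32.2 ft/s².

y₂ = 1.77 ft

Fr₁ = 2.58 (given).
Bélanger equation: y₂/y₁ = ½[√(1 + 8Fr₁²) − 1] = ½[√54.25 − 1] = 3.18.
y₂ = 3.18 × 0.556 = 1.77 ft.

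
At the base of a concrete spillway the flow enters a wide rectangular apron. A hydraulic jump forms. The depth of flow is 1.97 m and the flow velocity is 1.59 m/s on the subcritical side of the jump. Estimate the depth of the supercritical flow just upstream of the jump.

y₁ = 0.424 m

Fr₂ = V₂/√(g·y₂) = 1.59/√(9.81×1.97) = 0.362.
From the momentum equation (using Fr₂), y₁/y₂ = ½[√(1 + 8Fr₂²) − 1] = ½[√2.047 − 1] = 0.215.
y₁ = 0.215 × 1.97 = 0.424 m.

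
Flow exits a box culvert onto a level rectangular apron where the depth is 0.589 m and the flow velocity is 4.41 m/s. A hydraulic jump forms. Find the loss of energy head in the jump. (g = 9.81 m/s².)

ΔE = 0.102 m

Fr₁ = V₁/√(g·y₁) = 4.41/√(9.81×0.589) = 1.83.
By Bélanger, y₂/y₁ = ½[√(1 + 8Fr₁²) − 1] = ½[√27.93 − 1] = 2.14.
y₂ = 2.14 × 0.589 = 1.26 m.
q = V₁·y₁ = 4.41 × 0.589 = 2.60 m²/s. V₂ = q/y₂ = 2.60/1.26 = 2.06 m/s. E₁ = y₁ + V₁²/2g = 1.58 m; E₂ = y₂ + V₂²/2g = 1.48 m. ΔE = E₁ − E₂ = 0.102 m.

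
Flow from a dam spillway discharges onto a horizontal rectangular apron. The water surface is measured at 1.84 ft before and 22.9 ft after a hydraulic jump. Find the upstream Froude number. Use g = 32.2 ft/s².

Fr₁ = 9.15

For a rectangular channel the momentum equation gives q² = ½·g·y₁·y₂·(y₁ + y₂) = ½×32.2×1.84×22.9×24.7 = 16783.
q = √16783 = 130 ft²/s.
V₁ = q/y₁ = 70.4 ft/s; Fr₁ = V₁/√(g·y₁) = 9.15.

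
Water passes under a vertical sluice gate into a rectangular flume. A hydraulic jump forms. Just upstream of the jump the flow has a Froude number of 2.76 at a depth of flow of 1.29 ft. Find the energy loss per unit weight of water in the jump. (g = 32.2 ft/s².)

ΔE = 1.36 ft

Fr₁ = 2.76 (given).
Bélanger equation: y₂/y₁ = ½[√(1 + 8Fr₁²) − 1] = ½[√61.94 − 1] = 3.44.
y₂ = 3.44 × 1.29 = 4.43 ft.
V₁ = Fr₁·√(g·y₁) = 2.76×√(32.2×1.29) = 17.8 ft/s; q = V₁·y₁ = 22.9 ft²/s. V₂ = q/y₂ = 22.9/4.43 = 5.18 ft/s. E₁ = y₁ + V₁²/2g = 6.20 ft; E₂ = y₂ + V₂²/2g = 4.85 ft. ΔE = E₁ − E₂ = 1.36 ft.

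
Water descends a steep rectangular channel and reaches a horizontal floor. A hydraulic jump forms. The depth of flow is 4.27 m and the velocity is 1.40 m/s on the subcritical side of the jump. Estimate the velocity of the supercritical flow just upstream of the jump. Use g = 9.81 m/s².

V₁ = 16.2 m/s

Fr₂ = V₂/√(g·y₂) = 1.40/√(9.81×4.27) = 0.216.
Applying the sequent-depth relation in reverse, y₁/y₂ = ½[√(1 + 8Fr₂²) − 1] = ½[√1.374 − 1] = 0.0862.
y₁ = 0.0862 × 4.27 = 0.368 m.
V₁ = q/y₁ = 5.98/0.368 = 16.2 m/s.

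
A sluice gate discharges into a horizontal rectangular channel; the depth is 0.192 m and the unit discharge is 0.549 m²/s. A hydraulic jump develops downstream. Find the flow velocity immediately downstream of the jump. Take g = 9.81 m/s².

V₂ = 1.15 m/s

V₁ = q/y₁ = 0.549/0.192 = 2.86 m/s. Fr₁ = V₁/√(g·y₁) = 2.86/√(9.81×0.192) = 2.08.
Sequent-depth ratio: y₂/y₁ = ½[√(1 + 8Fr₁²) − 1] = ½[√35.73 − 1] = 2.49.
y₂ = 2.49 × 0.192 = 0.478 m.
V₂ = q/y₂ = 0.549/0.478 = 1.15 m/s.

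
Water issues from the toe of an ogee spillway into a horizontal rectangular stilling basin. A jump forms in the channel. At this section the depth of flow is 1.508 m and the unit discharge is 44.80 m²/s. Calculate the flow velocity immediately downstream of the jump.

V₁ = q/y₁ = 44.80/1.508 = 29.71 m/s. Fr₁ = V₁/√(g·y₁) = 29.71/√(9.81×1.508) = 7.724.
Conjugate-depth relation: y₂/y₁ = ½[√(1 + 8Fr₁²) − 1] = ½[√478.28 − 1] = 10.43.
y₂ = 10.43 × 1.508 = 15.74 m.
V₂ = q/y₂ = 44.80/15.74 = 2.847 m/s.

V₂ = 2.847 m/s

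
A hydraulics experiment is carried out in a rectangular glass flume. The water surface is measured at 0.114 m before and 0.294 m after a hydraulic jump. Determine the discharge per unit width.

For a rectangular channel the momentum equation gives q² = ½·g·y₁·y₂·(y₁ + y₂) = ½×9.81×0.114×0.294×0.408 = 0.0671.
q = √0.0671 = 0.259 m²/s.

q = 0.259 m²/s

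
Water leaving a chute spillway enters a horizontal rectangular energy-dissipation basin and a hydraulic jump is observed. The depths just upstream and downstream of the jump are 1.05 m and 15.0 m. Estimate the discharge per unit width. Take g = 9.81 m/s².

q = 35.2 m²/s

For a rectangular channel the momentum equation gives q² = ½·g·y₁·y₂·(y₁ + y₂) = ½×9.81×1.05×15.0×16.1 = 1240.
q = √1240 = 35.2 m²/s.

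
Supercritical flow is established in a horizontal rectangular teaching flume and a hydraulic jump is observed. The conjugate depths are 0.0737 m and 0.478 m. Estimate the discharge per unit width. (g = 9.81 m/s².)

q = 0.309 m²/s

For a rectangular channel the momentum equation gives q² = ½·g·y₁·y₂·(y₁ + y₂) = ½×9.81×0.0737×0.478×0.552 = 0.0953.
q = √0.0953 = 0.309 m²/s.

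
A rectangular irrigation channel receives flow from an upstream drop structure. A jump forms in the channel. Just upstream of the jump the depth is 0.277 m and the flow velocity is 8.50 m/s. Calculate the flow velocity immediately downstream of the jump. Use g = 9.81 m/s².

V₂ = 1.25 m/s

Fr₁ = V₁/√(g·y₁) = 8.50/√(9.81×0.277) = 5.16.
Conjugate-depth relation: y₂/y₁ = ½[√(1 + 8Fr₁²) − 1] = ½[√213.7 − 1] = 6.81.
y₂ = 6.81 × 0.277 = 1.89 m.
q = V₁·y₁ = 8.50 × 0.277 = 2.35 m²/s.
V₂ = q/y₂ = 2.35/1.89 = 1.25 m/s.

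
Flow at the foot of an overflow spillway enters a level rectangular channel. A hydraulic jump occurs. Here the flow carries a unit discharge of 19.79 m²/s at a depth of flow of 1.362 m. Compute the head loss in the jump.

V₁ = q/y₁ = 19.79/1.362 = 14.53 m/s. Fr₁ = V₁/√(g·y₁) = 14.53/√(9.81×1.362) = 3.975.
Conjugate-depth relation: y₂/y₁ = ½[√(1 + 8Fr₁²) − 1] = ½[√127.41 − 1] = 5.144.
y₂ = 5.144 × 1.362 = 7.006 m.
V₂ = q/y₂ = 19.79/7.006 = 2.825 m/s. E₁ = y₁ + V₁²/2g = 12.12 m; E₂ = y₂ + V₂²/2g = 7.413 m. ΔE = E₁ − E₂ = 4.710 m.

ΔE = 4.710 m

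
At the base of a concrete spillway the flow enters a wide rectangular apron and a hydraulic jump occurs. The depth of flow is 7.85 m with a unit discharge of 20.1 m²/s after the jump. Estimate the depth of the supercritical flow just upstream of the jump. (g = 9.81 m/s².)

y₁ = 1.16 m

V₂ = q/y₂ = 20.1/7.85 = 2.56 m/s; Fr₂ = V₂/√(g·y₂) = 0.292.
The Bélanger relation is symmetric: y₁/y₂ = ½[√(1 + 8Fr₂²) − 1] = ½[√1.681 − 1] = 0.148.
y₁ = 0.148 × 7.85 = 1.16 m.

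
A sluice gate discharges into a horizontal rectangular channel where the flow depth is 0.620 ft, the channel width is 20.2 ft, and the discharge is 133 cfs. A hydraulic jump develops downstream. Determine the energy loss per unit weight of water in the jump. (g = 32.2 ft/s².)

ΔE = 0.366 ft

q = Q/b = 133/20.2 = 6.58 ft²/s; V₁ = q/y₁ = 10.6 ft/s. Fr₁ = V₁/√(g·y₁) = 2.38.
From the momentum equation for a rectangular channel, y₂/y₁ = ½[√(1 + 8Fr₁²) − 1] = ½[√46.19 − 1] = 2.90.
y₂ = 2.90 × 0.620 = 1.80 ft.
Head loss: ΔE = (y₂ − y₁)³/(4y₁y₂) = (1.80 − 0.620)³/(4×0.620×1.80) = 1.63/4.46 = 0.366 ft.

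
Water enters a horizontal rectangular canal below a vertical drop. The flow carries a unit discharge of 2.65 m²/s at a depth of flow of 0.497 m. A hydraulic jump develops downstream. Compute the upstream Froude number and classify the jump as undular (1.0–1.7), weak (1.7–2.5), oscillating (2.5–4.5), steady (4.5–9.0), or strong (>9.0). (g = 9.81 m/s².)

Fr₁ = 2.41; weak jump

V₁ = q/y₁ = 2.65/0.497 = 5.33 m/s. Fr₁ = V₁/√(g·y₁) = 5.33/√(9.81×0.497) = 2.41.
Fr₁ = 2.41 lies in the weak range.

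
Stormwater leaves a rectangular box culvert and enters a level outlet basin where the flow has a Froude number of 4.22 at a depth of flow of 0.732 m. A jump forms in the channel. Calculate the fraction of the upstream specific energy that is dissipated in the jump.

Fr₁ = 4.22 (given).
Sequent-depth ratio: y₂/y₁ = ½[√(1 + 8Fr₁²) − 1] = ½[√143.5 − 1] = 5.49.
y₂ = 5.49 × 0.732 = 4.02 m.
E₁ = y₁(1 + Fr₁²/2) = 0.732×(1 + 4.22²/2) = 7.25 m. ΔE = (y₂ − y₁)³/(4y₁y₂) = 3.02 m. ΔE/E₁ = 3.02/7.25 = 0.416.

ΔE/E₁ = 0.416 (41.6%)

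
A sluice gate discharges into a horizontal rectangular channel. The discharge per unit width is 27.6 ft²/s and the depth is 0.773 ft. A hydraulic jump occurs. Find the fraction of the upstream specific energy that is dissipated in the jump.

ΔE/E₁ = 0.628 (62.8%)

V₁ = q/y₁ = 27.6/0.773 = 35.7 ft/s. Fr₁ = V₁/√(g·y₁) = 35.7/√(32.2×0.773) = 7.16.
Conjugate-depth relation: y₂/y₁ = ½[√(1 + 8Fr₁²) − 1] = ½[√410.7 − 1] = 9.63.
y₂ = 9.63 × 0.773 = 7.45 ft.
E₁ = y₁ + V₁²/2g = 20.6 ft. ΔE = (y₂ − y₁)³/(4y₁y₂) = 12.9 ft. ΔE/E₁ = 12.9/20.6 = 0.628.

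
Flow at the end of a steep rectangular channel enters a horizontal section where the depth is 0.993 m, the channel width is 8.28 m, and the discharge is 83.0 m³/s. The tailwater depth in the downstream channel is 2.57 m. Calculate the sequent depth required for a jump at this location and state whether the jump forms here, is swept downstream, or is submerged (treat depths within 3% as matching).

q = Q/b = 83.0/8.28 = 10.0 m²/s; V₁ = q/y₁ = 10.1 m/s. Fr₁ = V₁/√(g·y₁) = 3.23.
Bélanger equation: y₂/y₁ = ½[√(1 + 8Fr₁²) − 1] = ½[√84.69 − 1] = 4.10.
y₂ = 4.10 × 0.993 = 4.07 m.
Tailwater y_tw = 2.57 m: y_tw < y₂, so the jump is swept downstream.

y₂ = 4.07 m; the jump is swept downstream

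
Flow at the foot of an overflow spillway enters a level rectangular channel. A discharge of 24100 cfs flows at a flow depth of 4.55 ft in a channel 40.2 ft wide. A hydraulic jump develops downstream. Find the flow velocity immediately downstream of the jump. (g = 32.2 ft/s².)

V₂ = 8.84 ft/s

q = Q/b = 24100/40.2 = 600 ft²/s; V₁ = q/y₁ = 132 ft/s. Fr₁ = V₁/√(g·y₁) = 10.9.
Conjugate-depth relation: y₂/y₁ = ½[√(1 + 8Fr₁²) − 1] = ½[√948.9 − 1] = 14.9.
y₂ = 14.9 × 4.55 = 67.8 ft.
V₂ = q/y₂ = 600/67.8 = 8.84 ft/s.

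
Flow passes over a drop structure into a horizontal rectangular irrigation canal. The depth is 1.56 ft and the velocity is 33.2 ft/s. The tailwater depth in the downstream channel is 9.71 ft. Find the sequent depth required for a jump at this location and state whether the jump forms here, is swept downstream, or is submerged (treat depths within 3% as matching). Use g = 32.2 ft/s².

y₂ = 9.58 ft; the jump forms here

Fr₁ = V₁/√(g·y₁) = 33.2/√(32.2×1.56) = 4.68.
Bélanger equation: y₂/y₁ = ½[√(1 + 8Fr₁²) − 1] = ½[√176.5 − 1] = 6.14.
y₂ = 6.14 × 1.56 = 9.58 ft.
Tailwater y_tw = 9.71 ft: y_tw ≈ y₂, so the jump forms here.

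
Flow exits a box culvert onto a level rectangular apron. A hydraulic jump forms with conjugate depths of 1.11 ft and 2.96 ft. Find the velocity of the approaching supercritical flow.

For a rectangular channel the momentum equation gives q² = ½·g·y₁·y₂·(y₁ + y₂) = ½×32.2×1.11×2.96×4.07 = 215.
q = √215 = 14.7 ft²/s.
V₁ = q/y₁ = 14.7/1.11 = 13.2 ft/s.

V₁ = 13.2 ft/s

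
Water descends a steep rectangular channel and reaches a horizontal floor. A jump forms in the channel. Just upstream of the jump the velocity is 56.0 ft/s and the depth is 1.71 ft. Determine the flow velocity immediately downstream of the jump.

V₂ = 5.50 ft/s

Fr₁ = V₁/√(g·y₁) = 56.0/√(32.2×1.71) = 7.55.
Conjugate-depth relation: y₂/y₁ = ½[√(1 + 8Fr₁²) − 1] = ½[√456.6 − 1] = 10.2.
y₂ = 10.2 × 1.71 = 17.4 ft.
q = V₁·y₁ = 56.0 × 1.71 = 95.8 ft²/s.
V₂ = q/y₂ = 95.8/17.4 = 5.50 ft/s.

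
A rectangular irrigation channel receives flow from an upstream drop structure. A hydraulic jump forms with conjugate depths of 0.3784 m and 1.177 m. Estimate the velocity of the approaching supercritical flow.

V₁ = 4.871 m/s

For a rectangular channel the momentum equation gives q² = ½·g·y₁·y₂·(y₁ + y₂) = ½×9.81×0.3784×1.177×1.555 = 3.398.
q = √3.398 = 1.843 m²/s.
V₁ = q/y₁ = 1.843/0.3784 = 4.871 m/s.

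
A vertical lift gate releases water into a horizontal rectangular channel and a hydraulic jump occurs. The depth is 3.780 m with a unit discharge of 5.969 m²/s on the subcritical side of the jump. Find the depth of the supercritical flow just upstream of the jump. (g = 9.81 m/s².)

y₁ = 0.4539 m

V₂ = q/y₂ = 5.969/3.780 = 1.579 m/s; Fr₂ = V₂/√(g·y₂) = 0.2593.
The Bélanger relation is symmetric: y₁/y₂ = ½[√(1 + 8Fr₂²) − 1] = ½[√1.5380 − 1] = 0.1201.
y₁ = 0.1201 × 3.780 = 0.4539 m.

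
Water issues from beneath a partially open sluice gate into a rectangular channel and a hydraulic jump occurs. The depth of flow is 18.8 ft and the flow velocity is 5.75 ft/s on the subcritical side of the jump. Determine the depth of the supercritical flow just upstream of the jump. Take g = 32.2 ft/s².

y₁ = 1.87 ft

Fr₂ = V₂/√(g·y₂) = 5.75/√(32.2×18.8) = 0.234.
Applying the sequent-depth relation in reverse, y₁/y₂ = ½[√(1 + 8Fr₂²) − 1] = ½[√1.437 − 1] = 0.0994.
y₁ = 0.0994 × 18.8 = 1.87 ft.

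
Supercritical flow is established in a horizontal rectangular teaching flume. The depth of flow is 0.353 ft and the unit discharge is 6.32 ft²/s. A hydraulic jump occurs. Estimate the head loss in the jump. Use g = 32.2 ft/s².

V₁ = q/y₁ = 6.32/0.353 = 17.9 ft/s. Fr₁ = V₁/√(g·y₁) = 17.9/√(32.2×0.353) = 5.31.
Sequent-depth ratio: y₂/y₁ = ½[√(1 + 8Fr₁²) − 1] = ½[√226.6 − 1] = 7.03.
y₂ = 7.03 × 0.353 = 2.48 ft.
Head loss: ΔE = (y₂ − y₁)³/(4y₁y₂) = (2.48 − 0.353)³/(4×0.353×2.48) = 9.63/3.50 = 2.75 ft.

ΔE = 2.75 ft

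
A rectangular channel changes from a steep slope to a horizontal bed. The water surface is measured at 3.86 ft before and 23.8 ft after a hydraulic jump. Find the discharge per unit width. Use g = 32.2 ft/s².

q = 202 ft²/s

For a rectangular channel the momentum equation gives q² = ½·g·y₁·y₂·(y₁ + y₂) = ½×32.2×3.86×23.8×27.7 = 40911.
q = √40911 = 202 ft²/s.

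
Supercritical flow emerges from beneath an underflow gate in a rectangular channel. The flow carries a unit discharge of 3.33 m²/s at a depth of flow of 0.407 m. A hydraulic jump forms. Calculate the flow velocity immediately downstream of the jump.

V₁ = q/y₁ = 3.33/0.407 = 8.18 m/s. Fr₁ = V₁/√(g·y₁) = 8.18/√(9.81×0.407) = 4.09.
By Bélanger, y₂/y₁ = ½[√(1 + 8Fr₁²) − 1] = ½[√135.1 − 1] = 5.31.
y₂ = 5.31 × 0.407 = 2.16 m.
V₂ = q/y₂ = 3.33/2.16 = 1.54 m/s.

V₂ = 1.54 m/s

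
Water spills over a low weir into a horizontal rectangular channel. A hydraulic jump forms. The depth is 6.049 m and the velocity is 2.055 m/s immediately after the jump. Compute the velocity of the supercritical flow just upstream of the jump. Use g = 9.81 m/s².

V₁ = 16.26 m/s

Fr₂ = V₂/√(g·y₂) = 2.055/√(9.81×6.049) = 0.2668.
From the momentum equation (using Fr₂), y₁/y₂ = ½[√(1 + 8Fr₂²) − 1] = ½[√1.5693 − 1] = 0.1264.
y₁ = 0.1264 × 6.049 = 0.7644 m.
V₁ = q/y₁ = 12.43/0.7644 = 16.26 m/s.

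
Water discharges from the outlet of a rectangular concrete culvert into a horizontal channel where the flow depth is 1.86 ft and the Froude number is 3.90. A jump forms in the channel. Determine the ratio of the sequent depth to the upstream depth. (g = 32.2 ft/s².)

y₂/y₁ = 5.04

Fr₁ = 3.90 (given).
From the momentum equation for a rectangular channel, y₂/y₁ = ½[√(1 + 8Fr₁²) − 1] = ½[√122.7 − 1] = 5.04.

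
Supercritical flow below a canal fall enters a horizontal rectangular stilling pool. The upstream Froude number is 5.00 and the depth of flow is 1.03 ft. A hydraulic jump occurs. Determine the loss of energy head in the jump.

Fr₁ = 5.00 (given).
From the momentum equation for a rectangular channel, y₂/y₁ = ½[√(1 + 8Fr₁²) − 1] = ½[√201.0 − 1] = 6.59.
y₂ = 6.59 × 1.03 = 6.79 ft.
V₁ = Fr₁·√(g·y₁) = 5.00×√(32.2×1.03) = 28.8 ft/s; q = V₁·y₁ = 29.7 ft²/s. V₂ = q/y₂ = 29.7/6.79 = 4.37 ft/s. E₁ = y₁ + V₁²/2g = 13.9 ft; E₂ = y₂ + V₂²/2g = 7.08 ft. ΔE = E₁ − E₂ = 6.82 ft.

ΔE = 6.82 ft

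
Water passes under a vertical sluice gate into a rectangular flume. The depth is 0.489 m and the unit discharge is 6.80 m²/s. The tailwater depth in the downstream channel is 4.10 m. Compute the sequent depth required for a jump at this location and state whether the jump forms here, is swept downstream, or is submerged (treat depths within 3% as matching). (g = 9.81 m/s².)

y₂ = 4.15 m; the jump forms here

V₁ = q/y₁ = 6.80/0.489 = 13.9 m/s. Fr₁ = V₁/√(g·y₁) = 13.9/√(9.81×0.489) = 6.35.
Bélanger equation: y₂/y₁ = ½[√(1 + 8Fr₁²) − 1] = ½[√323.5 − 1] = 8.49.
y₂ = 8.49 × 0.489 = 4.15 m.
Tailwater y_tw = 4.10 m: y_tw ≈ y₂, so the jump forms here.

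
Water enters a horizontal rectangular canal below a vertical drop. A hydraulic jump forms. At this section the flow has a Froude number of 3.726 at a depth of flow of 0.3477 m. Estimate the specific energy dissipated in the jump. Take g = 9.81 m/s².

Fr₁ = 3.726 (given).
Bélanger equation: y₂/y₁ = ½[√(1 + 8Fr₁²) − 1] = ½[√112.06 − 1] = 4.793.
y₂ = 4.793 × 0.3477 = 1.667 m.
V₁ = Fr₁·√(g·y₁) = 3.726×√(9.81×0.3477) = 6.881 m/s; q = V₁·y₁ = 2.393 m²/s. V₂ = q/y₂ = 2.393/1.667 = 1.436 m/s. E₁ = y₁ + V₁²/2g = 2.761 m; E₂ = y₂ + V₂²/2g = 1.772 m. ΔE = E₁ − E₂ = 0.9897 m.

ΔE = 0.9897 m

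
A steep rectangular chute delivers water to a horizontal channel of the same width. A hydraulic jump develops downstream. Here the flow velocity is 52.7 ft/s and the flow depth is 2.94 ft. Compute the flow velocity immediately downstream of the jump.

V₂ = 7.34 ft/s

Fr₁ = V₁/√(g·y₁) = 52.7/√(32.2×2.94) = 5.42.
Bélanger equation: y₂/y₁ = ½[√(1 + 8Fr₁²) − 1] = ½[√235.7 − 1] = 7.18.
y₂ = 7.18 × 2.94 = 21.1 ft.
q = V₁·y₁ = 52.7 × 2.94 = 155 ft²/s.
V₂ = q/y₂ = 155/21.1 = 7.34 ft/s.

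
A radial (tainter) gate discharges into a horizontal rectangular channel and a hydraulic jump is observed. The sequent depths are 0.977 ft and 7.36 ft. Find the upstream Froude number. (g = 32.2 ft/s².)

Fr₁ = 5.67

For a rectangular channel the momentum equation gives q² = ½·g·y₁·y₂·(y₁ + y₂) = ½×32.2×0.977×7.36×8.34 = 965.
q = √965 = 31.1 ft²/s.
V₁ = q/y₁ = 31.8 ft/s; Fr₁ = V₁/√(g·y₁) = 5.67.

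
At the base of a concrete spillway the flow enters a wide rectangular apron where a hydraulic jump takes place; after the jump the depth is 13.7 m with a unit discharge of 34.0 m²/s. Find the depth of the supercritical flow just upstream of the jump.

V₂ = q/y₂ = 34.0/13.7 = 2.48 m/s; Fr₂ = V₂/√(g·y₂) = 0.214.
Applying the sequent-depth relation in reverse, y₁/y₂ = ½[√(1 + 8Fr₂²) − 1] = ½[√1.367 − 1] = 0.0845.
y₁ = 0.0845 × 13.7 = 1.16 m.

y₁ = 1.16 m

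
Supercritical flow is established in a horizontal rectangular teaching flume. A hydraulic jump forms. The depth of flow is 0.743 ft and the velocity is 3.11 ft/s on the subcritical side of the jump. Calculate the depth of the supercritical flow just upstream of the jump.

y₁ = 0.393 ft

Fr₂ = V₂/√(g·y₂) = 3.11/√(32.2×0.743) = 0.636.
Since the conjugate-depth ratio holds either way, y₁/y₂ = ½[√(1 + 8Fr₂²) − 1] = ½[√4.234 − 1] = 0.529.
y₁ = 0.529 × 0.743 = 0.393 ft.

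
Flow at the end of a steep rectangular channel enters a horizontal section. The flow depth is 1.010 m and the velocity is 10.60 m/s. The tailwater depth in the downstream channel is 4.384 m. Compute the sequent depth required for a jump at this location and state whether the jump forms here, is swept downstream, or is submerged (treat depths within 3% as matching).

y₂ = 4.331 m; the jump forms here

Fr₁ = V₁/√(g·y₁) = 10.60/√(9.81×1.010) = 3.368.
By Bélanger, y₂/y₁ = ½[√(1 + 8Fr₁²) − 1] = ½[√91.722 − 1] = 4.289.
y₂ = 4.289 × 1.010 = 4.331 m.
Tailwater y_tw = 4.384 m: y_tw ≈ y₂, so the jump forms here.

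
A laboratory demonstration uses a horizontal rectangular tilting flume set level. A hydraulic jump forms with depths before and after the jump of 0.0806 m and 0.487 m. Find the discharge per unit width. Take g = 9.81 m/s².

For a rectangular channel the momentum equation gives q² = ½·g·y₁·y₂·(y₁ + y₂) = ½×9.81×0.0806×0.487×0.568 = 0.109.
q = √0.109 = 0.331 m²/s.

q = 0.331 m²/s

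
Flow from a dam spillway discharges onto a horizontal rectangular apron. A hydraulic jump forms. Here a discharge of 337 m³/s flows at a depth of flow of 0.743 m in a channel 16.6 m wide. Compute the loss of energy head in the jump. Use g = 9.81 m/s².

ΔE = 28.3 m

q = Q/b = 337/16.6 = 20.3 m²/s; V₁ = q/y₁ = 27.3 m/s. Fr₁ = V₁/√(g·y₁) = 10.1.
By Bélanger, y₂/y₁ = ½[√(1 + 8Fr₁²) − 1] = ½[√820.4 − 1] = 13.8.
y₂ = 13.8 × 0.743 = 10.3 m.
V₂ = q/y₂ = 20.3/10.3 = 1.98 m/s. E₁ = y₁ + V₁²/2g = 38.8 m; E₂ = y₂ + V₂²/2g = 10.5 m. ΔE = E₁ − E₂ = 28.3 m.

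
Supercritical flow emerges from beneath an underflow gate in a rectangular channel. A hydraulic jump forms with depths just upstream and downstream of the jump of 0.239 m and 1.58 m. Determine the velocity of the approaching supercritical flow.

V₁ = 7.68 m/s

For a rectangular channel the momentum equation gives q² = ½·g·y₁·y₂·(y₁ + y₂) = ½×9.81×0.239×1.58×1.82 = 3.37.
q = √3.37 = 1.84 m²/s.
V₁ = q/y₁ = 1.84/0.239 = 7.68 m/s.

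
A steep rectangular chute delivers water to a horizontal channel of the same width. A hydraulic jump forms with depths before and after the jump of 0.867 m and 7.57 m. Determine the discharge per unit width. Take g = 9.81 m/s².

For a rectangular channel the momentum equation gives q² = ½·g·y₁·y₂·(y₁ + y₂) = ½×9.81×0.867×7.57×8.44 = 272.
q = √272 = 16.5 m²/s.

q = 16.5 m²/s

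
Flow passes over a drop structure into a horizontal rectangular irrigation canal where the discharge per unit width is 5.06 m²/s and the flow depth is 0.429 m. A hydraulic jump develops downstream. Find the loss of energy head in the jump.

V₁ = q/y₁ = 5.06/0.429 = 11.8 m/s. Fr₁ = V₁/√(g·y₁) = 11.8/√(9.81×0.429) = 5.75.
Conjugate-depth relation: y₂/y₁ = ½[√(1 + 8Fr₁²) − 1] = ½[√265.5 − 1] = 7.65.
y₂ = 7.65 × 0.429 = 3.28 m.
Head loss: ΔE = (y₂ − y₁)³/(4y₁y₂) = (3.28 − 0.429)³/(4×0.429×3.28) = 23.2/5.63 = 4.12 m.

ΔE = 4.12 m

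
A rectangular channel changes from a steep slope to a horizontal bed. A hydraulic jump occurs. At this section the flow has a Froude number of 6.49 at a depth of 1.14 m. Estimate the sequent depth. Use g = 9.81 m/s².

y₂ = 9.91 m

Fr₁ = 6.49 (given).
Sequent-depth ratio: y₂/y₁ = ½[√(1 + 8Fr₁²) − 1] = ½[√338.0 − 1] = 8.69.
y₂ = 8.69 × 1.14 = 9.91 m.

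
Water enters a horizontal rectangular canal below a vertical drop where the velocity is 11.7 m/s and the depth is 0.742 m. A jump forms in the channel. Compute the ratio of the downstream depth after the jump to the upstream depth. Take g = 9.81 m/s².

y₂/y₁ = 5.65

Fr₁ = V₁/√(g·y₁) = 11.7/√(9.81×0.742) = 4.34.
Sequent-depth ratio: y₂/y₁ = ½[√(1 + 8Fr₁²) − 1] = ½[√151.4 − 1] = 5.65.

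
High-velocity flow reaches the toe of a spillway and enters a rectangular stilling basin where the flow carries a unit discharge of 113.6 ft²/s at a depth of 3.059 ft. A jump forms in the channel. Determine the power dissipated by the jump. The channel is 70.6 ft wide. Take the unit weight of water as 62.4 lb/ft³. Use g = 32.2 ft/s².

V₁ = q/y₁ = 113.6/3.059 = 37.14 ft/s. Fr₁ = V₁/√(g·y₁) = 37.14/√(32.2×3.059) = 3.742.
Sequent-depth ratio: y₂/y₁ = ½[√(1 + 8Fr₁²) − 1] = ½[√113.01 − 1] = 4.815.
y₂ = 4.815 × 3.059 = 14.73 ft.
V₂ = q/y₂ = 113.6/14.73 = 7.712 ft/s. E₁ = y₁ + V₁²/2g = 24.47 ft; E₂ = y₂ + V₂²/2g = 15.65 ft. ΔE = E₁ − E₂ = 8.820 ft.
Q = q·b = 113.6 × 70.6 = 8020 cfs. P = γ·Q·ΔE/550 = 62.4 × 8020 × 8.820 / 550 = 8026 hp.

P = 8026 hp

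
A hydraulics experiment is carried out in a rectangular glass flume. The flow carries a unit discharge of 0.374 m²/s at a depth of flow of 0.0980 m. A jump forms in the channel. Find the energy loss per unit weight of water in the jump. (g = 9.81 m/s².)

V₁ = q/y₁ = 0.374/0.0980 = 3.82 m/s. Fr₁ = V₁/√(g·y₁) = 3.82/√(9.81×0.0980) = 3.89.
Conjugate-depth relation: y₂/y₁ = ½[√(1 + 8Fr₁²) − 1] = ½[√122.2 − 1] = 5.03.
y₂ = 5.03 × 0.0980 = 0.493 m.
V₂ = q/y₂ = 0.374/0.493 = 0.759 m/s. E₁ = y₁ + V₁²/2g = 0.840 m; E₂ = y₂ + V₂²/2g = 0.522 m. ΔE = E₁ − E₂ = 0.318 m.

ΔE = 0.318 m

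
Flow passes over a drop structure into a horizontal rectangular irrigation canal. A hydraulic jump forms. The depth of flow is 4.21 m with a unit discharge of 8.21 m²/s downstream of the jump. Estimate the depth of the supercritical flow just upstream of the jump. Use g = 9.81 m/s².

y₁ = 0.669 m

V₂ = q/y₂ = 8.21/4.21 = 1.95 m/s; Fr₂ = V₂/√(g·y₂) = 0.303.
From the momentum equation (using Fr₂), y₁/y₂ = ½[√(1 + 8Fr₂²) − 1] = ½[√1.737 − 1] = 0.159.
y₁ = 0.159 × 4.21 = 0.669 m.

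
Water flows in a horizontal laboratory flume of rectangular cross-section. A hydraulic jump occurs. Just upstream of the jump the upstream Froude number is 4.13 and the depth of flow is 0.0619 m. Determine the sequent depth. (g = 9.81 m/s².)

y₂ = 0.332 m

Fr₁ = 4.13 (given).
Sequent-depth ratio: y₂/y₁ = ½[√(1 + 8Fr₁²) − 1] = ½[√137.5 − 1] = 5.36.
y₂ = 5.36 × 0.0619 = 0.332 m.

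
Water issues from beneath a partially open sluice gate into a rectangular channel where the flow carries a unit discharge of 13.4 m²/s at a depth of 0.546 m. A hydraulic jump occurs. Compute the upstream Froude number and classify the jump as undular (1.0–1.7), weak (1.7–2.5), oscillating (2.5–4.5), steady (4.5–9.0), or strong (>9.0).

V₁ = q/y₁ = 13.4/0.546 = 24.5 m/s. Fr₁ = V₁/√(g·y₁) = 24.5/√(9.81×0.546) = 10.6.
Fr₁ = 10.6 lies in the strong range.

Fr₁ = 10.6; strong jump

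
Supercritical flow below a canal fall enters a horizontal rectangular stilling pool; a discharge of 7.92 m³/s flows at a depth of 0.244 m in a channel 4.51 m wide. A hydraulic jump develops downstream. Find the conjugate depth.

y₂ = 1.49 m

q = Q/b = 7.92/4.51 = 1.76 m²/s; V₁ = q/y₁ = 7.20 m/s. Fr₁ = V₁/√(g·y₁) = 4.65.
Conjugate-depth relation: y₂/y₁ = ½[√(1 + 8Fr₁²) − 1] = ½[√174.1 − 1] = 6.10.
y₂ = 6.10 × 0.244 = 1.49 m.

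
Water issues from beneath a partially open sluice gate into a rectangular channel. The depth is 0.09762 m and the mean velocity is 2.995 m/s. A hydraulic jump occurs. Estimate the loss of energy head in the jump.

ΔE = 0.1476 m

Fr₁ = V₁/√(g·y₁) = 2.995/√(9.81×0.09762) = 3.061.
Bélanger equation: y₂/y₁ = ½[√(1 + 8Fr₁²) − 1] = ½[√75.933 − 1] = 3.857.
y₂ = 3.857 × 0.09762 = 0.3765 m.
q = V₁·y₁ = 2.995 × 0.09762 = 0.2924 m²/s. V₂ = q/y₂ = 0.2924/0.3765 = 0.7765 m/s. E₁ = y₁ + V₁²/2g = 0.5548 m; E₂ = y₂ + V₂²/2g = 0.4073 m. ΔE = E₁ − E₂ = 0.1476 m.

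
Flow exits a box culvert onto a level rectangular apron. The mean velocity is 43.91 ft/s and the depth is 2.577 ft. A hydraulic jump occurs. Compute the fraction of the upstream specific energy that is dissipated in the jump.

ΔE/E₁ = 0.475 (47.5%)

Fr₁ = V₁/√(g·y₁) = 43.91/√(32.2×2.577) = 4.820.
From the momentum equation for a rectangular channel, y₂/y₁ = ½[√(1 + 8Fr₁²) − 1] = ½[√186.89 − 1] = 6.335.
y₂ = 6.335 × 2.577 = 16.33 ft.
E₁ = y₁ + V₁²/2g = 32.52 ft. ΔE = (y₂ − y₁)³/(4y₁y₂) = 15.44 ft. ΔE/E₁ = 15.44/32.52 = 0.475.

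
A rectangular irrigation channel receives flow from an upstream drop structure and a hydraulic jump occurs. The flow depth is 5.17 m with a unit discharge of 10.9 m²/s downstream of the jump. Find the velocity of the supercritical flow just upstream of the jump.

V₂ = q/y₂ = 10.9/5.17 = 2.11 m/s; Fr₂ = V₂/√(g·y₂) = 0.296.
Since the conjugate-depth ratio holds either way, y₁/y₂ = ½[√(1 + 8Fr₂²) − 1] = ½[√1.701 − 1] = 0.152.
y₁ = 0.152 × 5.17 = 0.787 m.
V₁ = q/y₁ = 10.9/0.787 = 13.9 m/s.

V₁ = 13.9 m/s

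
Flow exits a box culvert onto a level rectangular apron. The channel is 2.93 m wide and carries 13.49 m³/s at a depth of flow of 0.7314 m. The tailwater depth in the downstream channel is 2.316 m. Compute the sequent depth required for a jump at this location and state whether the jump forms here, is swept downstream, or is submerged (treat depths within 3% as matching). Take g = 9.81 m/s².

q = Q/b = 13.49/2.93 = 4.604 m²/s; V₁ = q/y₁ = 6.295 m/s. Fr₁ = V₁/√(g·y₁) = 2.350.
Conjugate-depth relation: y₂/y₁ = ½[√(1 + 8Fr₁²) − 1] = ½[√45.182 − 1] = 2.861.
y₂ = 2.861 × 0.7314 = 2.092 m.
Tailwater y_tw = 2.316 m: y_tw > y₂, so the jump is submerged.

y₂ = 2.092 m; the jump is submerged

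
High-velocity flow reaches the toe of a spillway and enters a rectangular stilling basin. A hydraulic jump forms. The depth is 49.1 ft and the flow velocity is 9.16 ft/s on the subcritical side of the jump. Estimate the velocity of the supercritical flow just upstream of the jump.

V₁ = 94.7 ft/s

Fr₂ = V₂/√(g·y₂) = 9.16/√(32.2×49.1) = 0.230.
From the momentum equation (using Fr₂), y₁/y₂ = ½[√(1 + 8Fr₂²) − 1] = ½[√1.425 − 1] = 0.0968.
y₁ = 0.0968 × 49.1 = 4.75 ft.
V₁ = q/y₁ = 450/4.75 = 94.7 ft/s.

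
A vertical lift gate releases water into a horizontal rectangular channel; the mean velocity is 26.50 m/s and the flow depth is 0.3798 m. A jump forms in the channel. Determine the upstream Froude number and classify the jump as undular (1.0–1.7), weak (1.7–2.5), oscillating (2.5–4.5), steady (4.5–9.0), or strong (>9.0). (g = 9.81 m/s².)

Fr₁ = V₁/√(g·y₁) = 26.50/√(9.81×0.3798) = 13.73.
Fr₁ = 13.73 lies in the strong range.

Fr₁ = 13.73; strong jump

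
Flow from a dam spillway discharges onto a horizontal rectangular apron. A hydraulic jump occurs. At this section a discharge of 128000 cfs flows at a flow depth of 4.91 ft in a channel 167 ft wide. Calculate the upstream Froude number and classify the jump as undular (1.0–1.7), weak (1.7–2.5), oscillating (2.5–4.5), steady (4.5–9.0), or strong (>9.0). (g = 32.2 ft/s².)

q = Q/b = 128000/167 = 766 ft²/s; V₁ = q/y₁ = 156 ft/s. Fr₁ = V₁/√(g·y₁) = 12.4.
Fr₁ = 12.4 lies in the strong range.

Fr₁ = 12.4; strong jump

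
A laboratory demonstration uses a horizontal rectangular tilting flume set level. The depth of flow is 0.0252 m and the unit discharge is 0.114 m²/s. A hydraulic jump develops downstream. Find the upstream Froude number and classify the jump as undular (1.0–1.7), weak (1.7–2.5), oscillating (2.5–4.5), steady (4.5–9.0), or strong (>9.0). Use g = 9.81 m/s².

Fr₁ = 9.10; strong jump

V₁ = q/y₁ = 0.114/0.0252 = 4.52 m/s. Fr₁ = V₁/√(g·y₁) = 4.52/√(9.81×0.0252) = 9.10.
Fr₁ = 9.10 lies in the strong range.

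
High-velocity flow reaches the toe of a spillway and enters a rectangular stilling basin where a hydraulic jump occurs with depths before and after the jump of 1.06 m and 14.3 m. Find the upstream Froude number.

For a rectangular channel the momentum equation gives q² = ½·g·y₁·y₂·(y₁ + y₂) = ½×9.81×1.06×14.3×15.4 = 1142.
q = √1142 = 33.8 m²/s.
V₁ = q/y₁ = 31.9 m/s; Fr₁ = V₁/√(g·y₁) = 9.89.

Fr₁ = 9.89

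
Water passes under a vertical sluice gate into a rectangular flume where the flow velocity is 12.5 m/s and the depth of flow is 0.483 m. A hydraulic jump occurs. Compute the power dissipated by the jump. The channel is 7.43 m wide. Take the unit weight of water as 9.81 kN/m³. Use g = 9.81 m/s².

Fr₁ = V₁/√(g·y₁) = 12.5/√(9.81×0.483) = 5.74.
Sequent-depth ratio: y₂/y₁ = ½[√(1 + 8Fr₁²) − 1] = ½[√264.8 − 1] = 7.64.
y₂ = 7.64 × 0.483 = 3.69 m.
q = V₁·y₁ = 12.5 × 0.483 = 6.04 m²/s. V₂ = q/y₂ = 6.04/3.69 = 1.64 m/s. E₁ = y₁ + V₁²/2g = 8.45 m; E₂ = y₂ + V₂²/2g = 3.82 m. ΔE = E₁ − E₂ = 4.62 m.
Q = q·b = 6.04 × 7.43 = 44.9 m³/s. P = γ·Q·ΔE = 9.81 × 44.9 × 4.62 = 2034 kW.

P = 2034 kW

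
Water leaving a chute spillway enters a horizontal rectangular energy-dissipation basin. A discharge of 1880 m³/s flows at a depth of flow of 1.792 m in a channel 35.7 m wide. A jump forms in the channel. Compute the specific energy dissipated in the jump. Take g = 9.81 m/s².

q = Q/b = 1880/35.7 = 52.66 m²/s; V₁ = q/y₁ = 29.39 m/s. Fr₁ = V₁/√(g·y₁) = 7.009.
From the momentum equation for a rectangular channel, y₂/y₁ = ½[√(1 + 8Fr₁²) − 1] = ½[√393.99 − 1] = 9.425.
y₂ = 9.425 × 1.792 = 16.89 m.
V₂ = q/y₂ = 52.66/16.89 = 3.118 m/s. E₁ = y₁ + V₁²/2g = 45.81 m; E₂ = y₂ + V₂²/2g = 17.38 m. ΔE = E₁ − E₂ = 28.42 m.

ΔE = 28.42 m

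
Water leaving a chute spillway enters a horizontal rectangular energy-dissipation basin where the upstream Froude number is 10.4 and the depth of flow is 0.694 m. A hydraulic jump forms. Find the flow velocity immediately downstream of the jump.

V₂ = 1.91 m/s

Fr₁ = 10.4 (given).
Sequent-depth ratio: y₂/y₁ = ½[√(1 + 8Fr₁²) − 1] = ½[√866.3 − 1] = 14.2.
y₂ = 14.2 × 0.694 = 9.87 m.
V₁ = Fr₁·√(g·y₁) = 10.4×√(9.81×0.694) = 27.1 m/s; q = V₁·y₁ = 18.8 m²/s.
V₂ = q/y₂ = 18.8/9.87 = 1.91 m/s.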